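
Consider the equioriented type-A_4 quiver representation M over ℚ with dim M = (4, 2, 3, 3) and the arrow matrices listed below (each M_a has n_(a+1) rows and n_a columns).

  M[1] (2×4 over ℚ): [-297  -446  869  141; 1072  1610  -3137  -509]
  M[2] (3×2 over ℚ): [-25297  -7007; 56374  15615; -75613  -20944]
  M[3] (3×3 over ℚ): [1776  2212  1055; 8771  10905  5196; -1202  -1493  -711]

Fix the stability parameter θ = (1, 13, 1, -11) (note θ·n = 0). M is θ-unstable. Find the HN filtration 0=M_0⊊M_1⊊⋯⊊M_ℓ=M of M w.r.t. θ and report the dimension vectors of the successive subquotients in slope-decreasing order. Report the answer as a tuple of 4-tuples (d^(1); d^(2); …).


Interval decomposition of M: I[1,1]^2, I[1,4]^2, I[3,4].
HN type (ℓ=2): μ^(1)=1; μ^(2)=-5

((4, 2, 2, 2); (0, 0, 1, 1))


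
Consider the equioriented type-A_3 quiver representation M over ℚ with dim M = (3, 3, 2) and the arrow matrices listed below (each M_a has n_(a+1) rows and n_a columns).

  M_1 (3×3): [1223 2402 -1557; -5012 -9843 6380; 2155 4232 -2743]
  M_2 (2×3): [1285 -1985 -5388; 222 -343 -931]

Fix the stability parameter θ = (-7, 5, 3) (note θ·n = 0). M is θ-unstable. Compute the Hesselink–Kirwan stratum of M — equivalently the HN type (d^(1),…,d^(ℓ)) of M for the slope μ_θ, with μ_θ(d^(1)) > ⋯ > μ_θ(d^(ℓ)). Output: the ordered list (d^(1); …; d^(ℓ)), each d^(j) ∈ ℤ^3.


Via rank(M_{q-1}∘⋯∘M_p): M ≅ I[1,2], I[1,3]^2.
μ_θ-semistable layers: μ^(1)=5; μ^(2)=4; μ^(3)=-7

((0, 1, 0); (0, 2, 2); (3, 0, 0))


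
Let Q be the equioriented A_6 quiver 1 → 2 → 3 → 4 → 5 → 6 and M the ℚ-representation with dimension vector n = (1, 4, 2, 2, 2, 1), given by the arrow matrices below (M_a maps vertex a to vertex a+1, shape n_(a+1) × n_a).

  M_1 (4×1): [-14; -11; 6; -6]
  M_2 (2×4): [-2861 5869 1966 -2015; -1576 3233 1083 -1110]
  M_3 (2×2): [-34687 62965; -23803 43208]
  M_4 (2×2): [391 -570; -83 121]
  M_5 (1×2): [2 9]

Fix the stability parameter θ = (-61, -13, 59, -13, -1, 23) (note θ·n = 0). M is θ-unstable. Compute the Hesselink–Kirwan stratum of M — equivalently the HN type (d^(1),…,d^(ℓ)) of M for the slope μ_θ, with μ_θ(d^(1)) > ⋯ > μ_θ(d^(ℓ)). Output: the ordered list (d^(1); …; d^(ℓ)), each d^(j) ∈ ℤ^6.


Barcode: M ≅ I[1,6], I[2,2]^2, I[2,5]. HN layers by μ_θ (4 steps, strictly decreasing):
  μ^(1)=23; μ^(2)=15; μ^(3)=-13; μ^(4)=-61

((0, 0, 0, 0, 0, 1); (0, 0, 2, 2, 2, 0); (0, 4, 0, 0, 0, 0); (1, 0, 0, 0, 0, 0))


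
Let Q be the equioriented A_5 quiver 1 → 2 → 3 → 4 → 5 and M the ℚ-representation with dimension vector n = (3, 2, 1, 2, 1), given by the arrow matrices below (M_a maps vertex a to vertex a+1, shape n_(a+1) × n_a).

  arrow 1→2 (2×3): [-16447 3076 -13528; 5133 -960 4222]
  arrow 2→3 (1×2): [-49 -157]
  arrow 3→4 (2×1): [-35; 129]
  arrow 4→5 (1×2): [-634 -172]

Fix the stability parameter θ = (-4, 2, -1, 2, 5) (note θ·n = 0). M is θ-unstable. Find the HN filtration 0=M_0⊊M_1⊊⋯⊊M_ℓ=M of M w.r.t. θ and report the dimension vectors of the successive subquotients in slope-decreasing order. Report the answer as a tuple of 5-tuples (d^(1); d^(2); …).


Interval decomposition of M: I[1,1], I[1,2], I[1,5], I[4,4].
HN type (ℓ=4): μ^(1)=5; μ^(2)=2; μ^(3)=1/2; μ^(4)=-4

((0, 0, 0, 0, 1); (0, 1, 0, 2, 0); (0, 1, 1, 0, 0); (3, 0, 0, 0, 0))


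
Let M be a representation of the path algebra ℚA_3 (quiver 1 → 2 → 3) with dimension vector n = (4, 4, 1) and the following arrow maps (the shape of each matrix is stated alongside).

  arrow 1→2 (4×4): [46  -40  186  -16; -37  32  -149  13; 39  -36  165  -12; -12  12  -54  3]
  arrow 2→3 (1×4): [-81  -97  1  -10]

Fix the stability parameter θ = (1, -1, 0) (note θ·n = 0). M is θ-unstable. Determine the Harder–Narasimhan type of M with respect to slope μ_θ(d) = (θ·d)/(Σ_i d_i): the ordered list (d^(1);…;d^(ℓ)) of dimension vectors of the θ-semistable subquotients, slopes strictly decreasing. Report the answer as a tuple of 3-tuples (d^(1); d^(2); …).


Barcode: M ≅ I[1,1]^2, I[1,2], I[1,3], I[2,2]^2. HN layers by μ_θ (3 steps, strictly decreasing):
  μ^(1)=1; μ^(2)=0; μ^(3)=-1

((2, 0, 0); (2, 2, 1); (0, 2, 0))


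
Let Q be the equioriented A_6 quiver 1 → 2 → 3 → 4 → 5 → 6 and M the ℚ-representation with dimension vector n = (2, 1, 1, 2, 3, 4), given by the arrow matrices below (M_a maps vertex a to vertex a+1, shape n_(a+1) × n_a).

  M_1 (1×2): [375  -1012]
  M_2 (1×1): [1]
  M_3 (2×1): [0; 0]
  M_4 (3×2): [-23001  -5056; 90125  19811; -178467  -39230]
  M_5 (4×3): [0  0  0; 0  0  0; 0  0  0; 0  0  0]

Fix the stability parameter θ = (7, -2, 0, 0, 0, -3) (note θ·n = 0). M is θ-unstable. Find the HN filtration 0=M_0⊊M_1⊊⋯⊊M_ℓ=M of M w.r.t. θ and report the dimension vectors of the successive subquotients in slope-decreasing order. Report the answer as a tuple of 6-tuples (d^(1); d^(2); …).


Barcode: M ≅ I[1,1], I[1,3], I[4,5]^2, I[5,5], I[6,6]^4. HN layers by μ_θ (4 steps, strictly decreasing):
  μ^(1)=7; μ^(2)=5/3; μ^(3)=0; μ^(4)=-3

((1, 0, 0, 0, 0, 0); (1, 1, 1, 0, 0, 0); (0, 0, 0, 2, 3, 0); (0, 0, 0, 0, 0, 4))


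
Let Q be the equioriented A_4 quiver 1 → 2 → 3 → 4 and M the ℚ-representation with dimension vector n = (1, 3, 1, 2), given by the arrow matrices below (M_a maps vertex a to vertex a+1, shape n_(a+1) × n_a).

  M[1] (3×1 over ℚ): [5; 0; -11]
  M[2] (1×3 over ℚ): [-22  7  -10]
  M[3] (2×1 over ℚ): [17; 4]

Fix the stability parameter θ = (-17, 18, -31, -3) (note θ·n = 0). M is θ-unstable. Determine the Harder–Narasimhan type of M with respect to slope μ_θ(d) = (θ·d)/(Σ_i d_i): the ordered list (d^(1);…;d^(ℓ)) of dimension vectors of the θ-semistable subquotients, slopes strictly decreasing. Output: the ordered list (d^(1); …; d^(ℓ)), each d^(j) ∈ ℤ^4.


Barcode: M ≅ I[1,2], I[2,2], I[2,4], I[4,4]. HN layers by μ_θ (4 steps, strictly decreasing):
  μ^(1)=18; μ^(2)=-3; μ^(3)=-13/2; μ^(4)=-17

((0, 2, 0, 0); (0, 0, 0, 2); (0, 1, 1, 0); (1, 0, 0, 0))


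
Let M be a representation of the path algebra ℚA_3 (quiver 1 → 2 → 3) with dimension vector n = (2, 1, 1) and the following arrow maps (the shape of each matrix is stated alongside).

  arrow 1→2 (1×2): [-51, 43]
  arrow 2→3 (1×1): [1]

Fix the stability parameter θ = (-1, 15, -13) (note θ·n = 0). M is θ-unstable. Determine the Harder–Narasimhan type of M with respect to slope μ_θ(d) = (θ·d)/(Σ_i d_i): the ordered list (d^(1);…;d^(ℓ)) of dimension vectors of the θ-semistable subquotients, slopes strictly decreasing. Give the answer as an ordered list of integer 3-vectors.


Interval decomposition of M: I[1,1], I[1,3].
HN type (ℓ=2): μ^(1)=1; μ^(2)=-1

((0, 1, 1); (2, 0, 0))


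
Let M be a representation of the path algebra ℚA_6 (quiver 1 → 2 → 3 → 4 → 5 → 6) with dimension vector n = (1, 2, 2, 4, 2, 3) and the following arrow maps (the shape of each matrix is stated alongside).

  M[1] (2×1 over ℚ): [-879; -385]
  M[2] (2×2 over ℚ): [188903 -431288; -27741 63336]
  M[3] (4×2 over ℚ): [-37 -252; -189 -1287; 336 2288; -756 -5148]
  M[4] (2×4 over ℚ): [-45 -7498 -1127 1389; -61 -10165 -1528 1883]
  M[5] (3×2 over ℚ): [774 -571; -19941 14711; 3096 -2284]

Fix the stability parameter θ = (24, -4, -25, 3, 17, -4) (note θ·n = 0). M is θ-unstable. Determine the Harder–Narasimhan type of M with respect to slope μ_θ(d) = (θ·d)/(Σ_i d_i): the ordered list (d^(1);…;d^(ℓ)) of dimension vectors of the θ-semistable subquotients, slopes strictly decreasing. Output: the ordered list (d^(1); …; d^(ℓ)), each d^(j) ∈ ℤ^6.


Barcode: M ≅ I[1,6], I[2,2], I[3,6], I[4,4]^2, I[6,6]. HN layers by μ_θ (5 steps, strictly decreasing):
  μ^(1)=13/2; μ^(2)=3; μ^(3)=-5/3; μ^(4)=-4; μ^(5)=-25

((0, 0, 0, 0, 2, 2); (0, 0, 0, 4, 0, 0); (1, 1, 1, 0, 0, 0); (0, 1, 0, 0, 0, 1); (0, 0, 1, 0, 0, 0))


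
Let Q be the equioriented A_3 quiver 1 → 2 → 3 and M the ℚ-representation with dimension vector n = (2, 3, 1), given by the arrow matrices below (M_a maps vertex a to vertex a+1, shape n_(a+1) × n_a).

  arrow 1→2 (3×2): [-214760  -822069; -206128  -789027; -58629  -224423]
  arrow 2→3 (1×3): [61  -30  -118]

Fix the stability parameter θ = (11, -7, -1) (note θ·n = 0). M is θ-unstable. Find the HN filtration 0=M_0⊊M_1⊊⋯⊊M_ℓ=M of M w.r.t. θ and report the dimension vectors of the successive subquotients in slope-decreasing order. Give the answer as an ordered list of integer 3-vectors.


Interval decomposition of M: I[1,2], I[1,3], I[2,2].
HN type (ℓ=3): μ^(1)=2; μ^(2)=1; μ^(3)=-7

((1, 1, 0); (1, 1, 1); (0, 1, 0))


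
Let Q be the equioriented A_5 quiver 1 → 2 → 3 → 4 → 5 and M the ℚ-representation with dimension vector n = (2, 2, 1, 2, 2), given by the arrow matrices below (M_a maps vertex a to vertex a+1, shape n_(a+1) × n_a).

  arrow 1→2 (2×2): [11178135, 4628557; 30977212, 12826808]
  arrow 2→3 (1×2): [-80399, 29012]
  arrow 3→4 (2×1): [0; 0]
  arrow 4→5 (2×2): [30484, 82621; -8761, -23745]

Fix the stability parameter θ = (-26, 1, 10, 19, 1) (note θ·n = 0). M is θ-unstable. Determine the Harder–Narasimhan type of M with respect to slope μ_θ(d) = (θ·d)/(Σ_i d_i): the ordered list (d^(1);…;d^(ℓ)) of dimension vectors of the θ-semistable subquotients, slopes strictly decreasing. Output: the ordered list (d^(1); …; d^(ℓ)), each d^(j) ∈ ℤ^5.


Barcode: M ≅ I[1,2], I[1,3], I[4,5]^2. HN layers by μ_θ (3 steps, strictly decreasing):
  μ^(1)=10; μ^(2)=1; μ^(3)=-26

((0, 0, 1, 2, 2); (0, 2, 0, 0, 0); (2, 0, 0, 0, 0))


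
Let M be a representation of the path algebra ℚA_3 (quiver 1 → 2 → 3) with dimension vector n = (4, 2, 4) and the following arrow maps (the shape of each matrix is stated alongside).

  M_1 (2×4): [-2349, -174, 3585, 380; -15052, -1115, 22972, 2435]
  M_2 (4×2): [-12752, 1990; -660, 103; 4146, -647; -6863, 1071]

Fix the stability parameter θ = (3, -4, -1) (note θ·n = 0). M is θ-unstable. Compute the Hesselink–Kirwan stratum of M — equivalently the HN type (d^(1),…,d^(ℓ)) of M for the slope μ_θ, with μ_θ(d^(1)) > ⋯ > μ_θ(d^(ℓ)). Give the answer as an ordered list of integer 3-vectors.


Via rank(M_{q-1}∘⋯∘M_p): M ≅ I[1,1]^2, I[1,3]^2, I[3,3]^2.
μ_θ-semistable layers: μ^(1)=3; μ^(2)=-2/3; μ^(3)=-1

((2, 0, 0); (2, 2, 2); (0, 0, 2))


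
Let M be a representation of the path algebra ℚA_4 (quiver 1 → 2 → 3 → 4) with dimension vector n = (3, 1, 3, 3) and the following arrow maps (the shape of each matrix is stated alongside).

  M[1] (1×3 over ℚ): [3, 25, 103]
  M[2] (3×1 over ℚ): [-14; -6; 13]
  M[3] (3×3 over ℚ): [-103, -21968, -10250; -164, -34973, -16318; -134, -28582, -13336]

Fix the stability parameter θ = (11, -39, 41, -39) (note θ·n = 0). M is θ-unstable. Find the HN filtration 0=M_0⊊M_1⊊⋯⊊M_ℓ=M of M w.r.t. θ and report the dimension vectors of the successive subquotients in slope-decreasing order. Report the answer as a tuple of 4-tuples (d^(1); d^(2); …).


Interval decomposition of M: I[1,1]^2, I[1,3], I[3,4]^2, I[4,4].
HN type (ℓ=5): μ^(1)=41; μ^(2)=11; μ^(3)=1; μ^(4)=-14; μ^(5)=-39

((0, 0, 1, 0); (2, 0, 0, 0); (0, 0, 2, 2); (1, 1, 0, 0); (0, 0, 0, 1))


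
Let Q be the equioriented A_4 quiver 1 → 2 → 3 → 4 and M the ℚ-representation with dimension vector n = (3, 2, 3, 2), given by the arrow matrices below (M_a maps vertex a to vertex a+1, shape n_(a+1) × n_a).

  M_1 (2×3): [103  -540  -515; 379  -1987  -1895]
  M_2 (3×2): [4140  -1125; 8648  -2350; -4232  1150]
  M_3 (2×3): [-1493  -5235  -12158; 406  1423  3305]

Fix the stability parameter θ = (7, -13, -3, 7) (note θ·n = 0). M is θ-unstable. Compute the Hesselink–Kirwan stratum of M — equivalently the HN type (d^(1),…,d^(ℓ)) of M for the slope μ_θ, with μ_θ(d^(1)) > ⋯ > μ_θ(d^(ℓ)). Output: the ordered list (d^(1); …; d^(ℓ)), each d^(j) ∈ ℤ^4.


Via rank(M_{q-1}∘⋯∘M_p): M ≅ I[1,1], I[1,2], I[1,4], I[3,3], I[3,4].
μ_θ-semistable layers: μ^(1)=7; μ^(2)=-3

((1, 0, 0, 2); (2, 2, 3, 0))


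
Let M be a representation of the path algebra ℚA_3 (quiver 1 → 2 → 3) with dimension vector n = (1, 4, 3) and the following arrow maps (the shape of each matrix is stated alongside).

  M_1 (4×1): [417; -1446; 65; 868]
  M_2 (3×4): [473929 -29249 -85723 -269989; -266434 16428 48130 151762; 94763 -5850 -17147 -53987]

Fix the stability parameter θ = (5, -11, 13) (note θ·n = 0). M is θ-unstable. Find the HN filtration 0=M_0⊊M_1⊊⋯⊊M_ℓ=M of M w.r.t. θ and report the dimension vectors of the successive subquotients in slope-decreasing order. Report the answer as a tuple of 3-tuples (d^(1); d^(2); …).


Interval decomposition of M: I[1,2], I[2,2], I[2,3]^2, I[3,3].
HN type (ℓ=3): μ^(1)=13; μ^(2)=-3; μ^(3)=-11

((0, 0, 3); (1, 1, 0); (0, 3, 0))


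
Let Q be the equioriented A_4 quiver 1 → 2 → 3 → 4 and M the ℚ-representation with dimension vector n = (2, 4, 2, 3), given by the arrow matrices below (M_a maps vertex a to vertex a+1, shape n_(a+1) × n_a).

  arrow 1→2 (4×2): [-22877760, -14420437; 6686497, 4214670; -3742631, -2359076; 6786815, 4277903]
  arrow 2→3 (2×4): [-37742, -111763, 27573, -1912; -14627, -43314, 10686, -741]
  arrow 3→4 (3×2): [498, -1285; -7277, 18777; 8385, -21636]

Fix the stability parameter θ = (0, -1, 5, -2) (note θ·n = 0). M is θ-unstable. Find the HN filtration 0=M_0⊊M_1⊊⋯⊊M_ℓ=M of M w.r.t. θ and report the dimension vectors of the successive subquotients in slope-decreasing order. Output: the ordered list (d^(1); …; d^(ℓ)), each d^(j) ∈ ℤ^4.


Barcode: M ≅ I[1,2], I[1,4], I[2,2], I[2,4], I[4,4]. HN layers by μ_θ (4 steps, strictly decreasing):
  μ^(1)=3/2; μ^(2)=-1/2; μ^(3)=-1; μ^(4)=-2

((0, 0, 2, 2); (2, 2, 0, 0); (0, 2, 0, 0); (0, 0, 0, 1))


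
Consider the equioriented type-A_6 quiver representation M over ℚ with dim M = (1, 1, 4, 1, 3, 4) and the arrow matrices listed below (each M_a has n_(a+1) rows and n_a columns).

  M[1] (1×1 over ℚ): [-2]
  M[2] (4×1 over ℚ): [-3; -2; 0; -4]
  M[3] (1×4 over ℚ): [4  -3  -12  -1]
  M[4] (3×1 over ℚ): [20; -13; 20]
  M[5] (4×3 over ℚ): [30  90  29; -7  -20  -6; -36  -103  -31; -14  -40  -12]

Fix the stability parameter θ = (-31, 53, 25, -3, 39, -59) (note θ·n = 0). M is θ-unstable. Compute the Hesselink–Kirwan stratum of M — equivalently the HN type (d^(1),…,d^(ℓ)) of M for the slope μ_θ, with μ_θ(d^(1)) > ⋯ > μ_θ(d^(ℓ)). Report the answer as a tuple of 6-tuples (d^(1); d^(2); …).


Interval decomposition of M: I[1,6], I[3,3]^3, I[5,6]^2, I[6,6].
HN type (ℓ=5): μ^(1)=25; μ^(2)=11; μ^(3)=-10; μ^(4)=-31; μ^(5)=-59

((0, 0, 3, 0, 0, 0); (0, 1, 1, 1, 1, 1); (0, 0, 0, 0, 2, 2); (1, 0, 0, 0, 0, 0); (0, 0, 0, 0, 0, 1))


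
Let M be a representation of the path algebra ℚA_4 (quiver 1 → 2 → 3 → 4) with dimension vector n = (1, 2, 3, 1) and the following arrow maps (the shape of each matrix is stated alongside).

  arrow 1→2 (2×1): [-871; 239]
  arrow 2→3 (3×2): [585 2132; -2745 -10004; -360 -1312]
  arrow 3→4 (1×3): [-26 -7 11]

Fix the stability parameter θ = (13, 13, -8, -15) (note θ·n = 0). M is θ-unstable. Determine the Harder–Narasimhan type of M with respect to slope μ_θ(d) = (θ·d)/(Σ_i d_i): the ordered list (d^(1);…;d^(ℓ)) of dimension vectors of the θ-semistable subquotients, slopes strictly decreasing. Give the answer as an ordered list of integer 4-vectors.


Barcode: M ≅ I[1,4], I[2,2], I[3,3]^2. HN layers by μ_θ (3 steps, strictly decreasing):
  μ^(1)=13; μ^(2)=3/4; μ^(3)=-8

((0, 1, 0, 0); (1, 1, 1, 1); (0, 0, 2, 0))


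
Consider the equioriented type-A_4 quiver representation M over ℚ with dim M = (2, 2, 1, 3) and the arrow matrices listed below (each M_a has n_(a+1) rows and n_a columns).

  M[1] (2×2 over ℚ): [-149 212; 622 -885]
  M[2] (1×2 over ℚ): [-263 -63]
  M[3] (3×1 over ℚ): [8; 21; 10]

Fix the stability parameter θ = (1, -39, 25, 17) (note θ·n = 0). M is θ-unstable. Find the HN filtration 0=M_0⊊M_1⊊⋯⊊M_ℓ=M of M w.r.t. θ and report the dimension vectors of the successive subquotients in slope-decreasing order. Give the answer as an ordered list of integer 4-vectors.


Barcode: M ≅ I[1,2], I[1,4], I[4,4]^2. HN layers by μ_θ (3 steps, strictly decreasing):
  μ^(1)=21; μ^(2)=17; μ^(3)=-19

((0, 0, 1, 1); (0, 0, 0, 2); (2, 2, 0, 0))


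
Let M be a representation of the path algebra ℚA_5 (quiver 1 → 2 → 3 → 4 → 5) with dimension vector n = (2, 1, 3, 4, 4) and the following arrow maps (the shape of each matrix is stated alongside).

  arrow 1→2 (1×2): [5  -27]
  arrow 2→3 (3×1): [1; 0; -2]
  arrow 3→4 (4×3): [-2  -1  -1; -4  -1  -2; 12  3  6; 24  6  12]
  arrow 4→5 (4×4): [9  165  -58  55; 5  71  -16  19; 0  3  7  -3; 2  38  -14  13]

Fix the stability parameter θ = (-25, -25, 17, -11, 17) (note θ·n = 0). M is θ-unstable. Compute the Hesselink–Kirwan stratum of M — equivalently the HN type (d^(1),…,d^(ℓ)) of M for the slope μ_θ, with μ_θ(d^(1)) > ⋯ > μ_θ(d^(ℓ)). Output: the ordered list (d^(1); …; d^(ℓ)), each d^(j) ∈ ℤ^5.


Barcode: M ≅ I[1,1], I[1,3], I[3,4], I[3,5], I[4,5]^2, I[5,5]. HN layers by μ_θ (4 steps, strictly decreasing):
  μ^(1)=17; μ^(2)=3; μ^(3)=-11; μ^(4)=-25

((0, 0, 1, 0, 4); (0, 0, 2, 2, 0); (0, 0, 0, 2, 0); (2, 1, 0, 0, 0))


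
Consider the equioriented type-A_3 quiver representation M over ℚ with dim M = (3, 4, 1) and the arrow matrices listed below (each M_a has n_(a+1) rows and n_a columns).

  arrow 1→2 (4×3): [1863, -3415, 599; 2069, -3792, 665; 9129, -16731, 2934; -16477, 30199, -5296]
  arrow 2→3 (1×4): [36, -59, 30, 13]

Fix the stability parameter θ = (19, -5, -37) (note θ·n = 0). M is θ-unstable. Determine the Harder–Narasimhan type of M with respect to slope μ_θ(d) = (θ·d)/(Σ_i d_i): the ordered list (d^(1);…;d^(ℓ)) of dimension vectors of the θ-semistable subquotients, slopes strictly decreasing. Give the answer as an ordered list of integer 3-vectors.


Interval decomposition of M: I[1,2]^2, I[1,3], I[2,2].
HN type (ℓ=3): μ^(1)=7; μ^(2)=-5; μ^(3)=-23/3

((2, 2, 0); (0, 1, 0); (1, 1, 1))


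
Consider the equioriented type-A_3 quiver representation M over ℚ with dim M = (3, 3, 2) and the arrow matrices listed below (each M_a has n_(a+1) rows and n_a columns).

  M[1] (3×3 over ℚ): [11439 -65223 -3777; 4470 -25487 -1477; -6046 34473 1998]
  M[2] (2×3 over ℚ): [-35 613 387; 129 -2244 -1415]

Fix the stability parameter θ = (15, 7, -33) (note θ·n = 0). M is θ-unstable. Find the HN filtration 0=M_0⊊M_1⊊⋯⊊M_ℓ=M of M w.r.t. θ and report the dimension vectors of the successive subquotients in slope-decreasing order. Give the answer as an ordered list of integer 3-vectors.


Interval decomposition of M: I[1,2], I[1,3]^2.
HN type (ℓ=2): μ^(1)=11; μ^(2)=-11/3

((1, 1, 0); (2, 2, 2))


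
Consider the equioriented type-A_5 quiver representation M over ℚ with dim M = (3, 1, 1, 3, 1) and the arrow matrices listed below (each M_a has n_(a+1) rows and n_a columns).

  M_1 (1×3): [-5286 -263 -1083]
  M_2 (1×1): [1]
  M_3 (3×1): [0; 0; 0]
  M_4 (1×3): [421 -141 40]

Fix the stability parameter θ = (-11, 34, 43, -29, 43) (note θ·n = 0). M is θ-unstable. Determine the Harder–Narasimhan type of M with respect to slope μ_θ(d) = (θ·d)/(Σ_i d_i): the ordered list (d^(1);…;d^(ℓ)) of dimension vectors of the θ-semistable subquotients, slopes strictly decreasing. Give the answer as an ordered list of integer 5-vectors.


Via rank(M_{q-1}∘⋯∘M_p): M ≅ I[1,1]^2, I[1,3], I[4,4]^2, I[4,5].
μ_θ-semistable layers: μ^(1)=43; μ^(2)=34; μ^(3)=-11; μ^(4)=-29

((0, 0, 1, 0, 1); (0, 1, 0, 0, 0); (3, 0, 0, 0, 0); (0, 0, 0, 3, 0))


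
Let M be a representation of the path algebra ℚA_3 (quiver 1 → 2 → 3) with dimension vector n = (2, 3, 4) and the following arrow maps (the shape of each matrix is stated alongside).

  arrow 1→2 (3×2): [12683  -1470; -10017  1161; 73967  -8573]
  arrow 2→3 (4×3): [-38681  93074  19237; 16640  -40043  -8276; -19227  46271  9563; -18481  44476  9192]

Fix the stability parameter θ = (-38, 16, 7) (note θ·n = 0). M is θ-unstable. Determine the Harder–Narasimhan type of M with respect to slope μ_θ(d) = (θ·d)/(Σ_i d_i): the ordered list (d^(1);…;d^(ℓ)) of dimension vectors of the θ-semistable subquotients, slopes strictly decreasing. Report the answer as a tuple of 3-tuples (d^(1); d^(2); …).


Via rank(M_{q-1}∘⋯∘M_p): M ≅ I[1,3]^2, I[2,3], I[3,3].
μ_θ-semistable layers: μ^(1)=23/2; μ^(2)=7; μ^(3)=-38

((0, 3, 3); (0, 0, 1); (2, 0, 0))


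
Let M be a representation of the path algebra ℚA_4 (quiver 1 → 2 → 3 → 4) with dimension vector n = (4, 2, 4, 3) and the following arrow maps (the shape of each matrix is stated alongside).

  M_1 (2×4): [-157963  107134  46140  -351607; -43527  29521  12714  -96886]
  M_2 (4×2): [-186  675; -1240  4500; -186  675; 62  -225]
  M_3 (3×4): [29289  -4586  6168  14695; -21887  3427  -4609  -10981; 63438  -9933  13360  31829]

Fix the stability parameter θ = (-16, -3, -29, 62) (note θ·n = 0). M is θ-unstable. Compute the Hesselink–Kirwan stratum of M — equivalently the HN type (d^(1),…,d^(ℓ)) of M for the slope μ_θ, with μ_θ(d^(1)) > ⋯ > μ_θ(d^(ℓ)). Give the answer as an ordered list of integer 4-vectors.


Barcode: M ≅ I[1,1]^2, I[1,2], I[1,4], I[3,3], I[3,4]^2. HN layers by μ_θ (4 steps, strictly decreasing):
  μ^(1)=62; μ^(2)=-3; μ^(3)=-16; μ^(4)=-29

((0, 0, 0, 3); (0, 1, 0, 0); (4, 1, 1, 0); (0, 0, 3, 0))


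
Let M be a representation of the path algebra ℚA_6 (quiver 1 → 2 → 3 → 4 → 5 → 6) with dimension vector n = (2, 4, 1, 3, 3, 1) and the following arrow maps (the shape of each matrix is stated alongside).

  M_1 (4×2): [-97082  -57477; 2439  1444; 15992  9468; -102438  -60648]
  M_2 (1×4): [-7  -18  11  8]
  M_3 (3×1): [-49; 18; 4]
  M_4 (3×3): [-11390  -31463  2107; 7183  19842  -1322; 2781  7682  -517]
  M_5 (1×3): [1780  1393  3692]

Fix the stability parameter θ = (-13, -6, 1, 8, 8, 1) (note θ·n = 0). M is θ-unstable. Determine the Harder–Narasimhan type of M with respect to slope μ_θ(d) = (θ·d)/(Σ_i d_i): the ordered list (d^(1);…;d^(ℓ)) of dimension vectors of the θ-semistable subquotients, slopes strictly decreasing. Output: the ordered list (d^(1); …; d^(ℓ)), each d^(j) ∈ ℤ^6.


Interval decomposition of M: I[1,2], I[1,6], I[2,2]^2, I[4,5]^2.
HN type (ℓ=5): μ^(1)=8; μ^(2)=17/3; μ^(3)=1; μ^(4)=-6; μ^(5)=-13

((0, 0, 0, 2, 2, 0); (0, 0, 0, 1, 1, 1); (0, 0, 1, 0, 0, 0); (0, 4, 0, 0, 0, 0); (2, 0, 0, 0, 0, 0))


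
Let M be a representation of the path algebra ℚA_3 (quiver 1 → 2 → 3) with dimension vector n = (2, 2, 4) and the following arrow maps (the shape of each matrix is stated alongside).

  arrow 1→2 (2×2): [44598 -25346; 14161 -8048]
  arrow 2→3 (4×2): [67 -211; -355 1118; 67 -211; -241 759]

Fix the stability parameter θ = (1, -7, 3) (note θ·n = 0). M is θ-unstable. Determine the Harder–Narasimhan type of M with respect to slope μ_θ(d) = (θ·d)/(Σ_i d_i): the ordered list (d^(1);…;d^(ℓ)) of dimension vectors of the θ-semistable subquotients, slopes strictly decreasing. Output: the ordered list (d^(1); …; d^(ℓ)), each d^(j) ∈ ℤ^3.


Barcode: M ≅ I[1,3]^2, I[3,3]^2. HN layers by μ_θ (2 steps, strictly decreasing):
  μ^(1)=3; μ^(2)=-3

((0, 0, 4); (2, 2, 0))


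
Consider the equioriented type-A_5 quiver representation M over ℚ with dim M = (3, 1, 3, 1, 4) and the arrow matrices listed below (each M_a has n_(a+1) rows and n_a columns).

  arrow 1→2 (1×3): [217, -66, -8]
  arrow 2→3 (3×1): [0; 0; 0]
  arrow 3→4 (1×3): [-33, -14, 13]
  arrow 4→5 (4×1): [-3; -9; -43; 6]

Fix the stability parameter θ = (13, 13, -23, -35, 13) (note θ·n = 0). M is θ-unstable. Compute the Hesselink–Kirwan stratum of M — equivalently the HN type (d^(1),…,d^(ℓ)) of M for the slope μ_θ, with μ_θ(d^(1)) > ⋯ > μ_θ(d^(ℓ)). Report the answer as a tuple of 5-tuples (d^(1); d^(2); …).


Interval decomposition of M: I[1,1]^2, I[1,2], I[3,3]^2, I[3,5], I[5,5]^3.
HN type (ℓ=3): μ^(1)=13; μ^(2)=-23; μ^(3)=-29

((3, 1, 0, 0, 4); (0, 0, 2, 0, 0); (0, 0, 1, 1, 0))


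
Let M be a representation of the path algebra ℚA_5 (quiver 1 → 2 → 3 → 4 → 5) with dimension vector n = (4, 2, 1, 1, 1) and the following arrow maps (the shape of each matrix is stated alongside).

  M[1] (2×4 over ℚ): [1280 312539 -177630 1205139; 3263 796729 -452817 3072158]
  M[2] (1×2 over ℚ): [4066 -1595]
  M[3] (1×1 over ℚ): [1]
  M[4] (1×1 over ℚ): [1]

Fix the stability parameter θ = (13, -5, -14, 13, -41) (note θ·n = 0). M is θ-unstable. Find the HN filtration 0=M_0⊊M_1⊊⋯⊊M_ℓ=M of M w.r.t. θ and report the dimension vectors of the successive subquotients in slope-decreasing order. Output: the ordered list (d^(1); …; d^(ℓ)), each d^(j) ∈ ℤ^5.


Via rank(M_{q-1}∘⋯∘M_p): M ≅ I[1,1]^2, I[1,2], I[1,5].
μ_θ-semistable layers: μ^(1)=13; μ^(2)=4; μ^(3)=-34/5

((2, 0, 0, 0, 0); (1, 1, 0, 0, 0); (1, 1, 1, 1, 1))


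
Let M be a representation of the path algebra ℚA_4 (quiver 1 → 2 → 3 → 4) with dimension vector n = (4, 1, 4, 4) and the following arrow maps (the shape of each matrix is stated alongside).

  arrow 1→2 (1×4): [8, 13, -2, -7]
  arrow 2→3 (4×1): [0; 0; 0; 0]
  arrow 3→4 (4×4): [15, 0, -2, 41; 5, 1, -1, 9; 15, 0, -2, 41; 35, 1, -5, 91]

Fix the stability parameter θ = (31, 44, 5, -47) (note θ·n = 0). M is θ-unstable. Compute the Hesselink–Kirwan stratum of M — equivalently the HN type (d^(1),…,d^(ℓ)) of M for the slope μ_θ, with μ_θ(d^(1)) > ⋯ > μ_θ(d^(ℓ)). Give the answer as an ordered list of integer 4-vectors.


Via rank(M_{q-1}∘⋯∘M_p): M ≅ I[1,1]^3, I[1,2], I[3,3]^2, I[3,4]^2, I[4,4]^2.
μ_θ-semistable layers: μ^(1)=44; μ^(2)=31; μ^(3)=5; μ^(4)=-21; μ^(5)=-47

((0, 1, 0, 0); (4, 0, 0, 0); (0, 0, 2, 0); (0, 0, 2, 2); (0, 0, 0, 2))


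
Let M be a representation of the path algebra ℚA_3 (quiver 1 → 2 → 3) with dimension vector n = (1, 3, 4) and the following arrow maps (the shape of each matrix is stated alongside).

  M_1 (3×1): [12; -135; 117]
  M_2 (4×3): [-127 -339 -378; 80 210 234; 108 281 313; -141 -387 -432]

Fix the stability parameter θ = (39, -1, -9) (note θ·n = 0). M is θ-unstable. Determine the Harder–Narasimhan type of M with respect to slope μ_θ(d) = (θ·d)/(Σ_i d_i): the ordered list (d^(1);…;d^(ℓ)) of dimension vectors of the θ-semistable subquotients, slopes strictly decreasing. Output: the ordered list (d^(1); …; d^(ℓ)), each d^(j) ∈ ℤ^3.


Barcode: M ≅ I[1,3], I[2,2], I[2,3], I[3,3]^2. HN layers by μ_θ (4 steps, strictly decreasing):
  μ^(1)=29/3; μ^(2)=-1; μ^(3)=-5; μ^(4)=-9

((1, 1, 1); (0, 1, 0); (0, 1, 1); (0, 0, 2))


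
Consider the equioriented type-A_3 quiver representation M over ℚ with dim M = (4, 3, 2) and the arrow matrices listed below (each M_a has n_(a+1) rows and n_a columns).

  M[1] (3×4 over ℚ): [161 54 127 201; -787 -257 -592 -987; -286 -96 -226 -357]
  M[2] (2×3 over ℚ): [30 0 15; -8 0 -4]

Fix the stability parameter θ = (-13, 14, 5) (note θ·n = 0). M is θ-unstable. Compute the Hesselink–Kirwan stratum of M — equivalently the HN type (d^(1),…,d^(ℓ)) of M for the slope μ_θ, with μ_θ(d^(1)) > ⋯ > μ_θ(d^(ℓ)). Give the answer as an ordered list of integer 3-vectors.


Via rank(M_{q-1}∘⋯∘M_p): M ≅ I[1,1], I[1,2]^2, I[1,3], I[3,3].
μ_θ-semistable layers: μ^(1)=14; μ^(2)=19/2; μ^(3)=5; μ^(4)=-13

((0, 2, 0); (0, 1, 1); (0, 0, 1); (4, 0, 0))


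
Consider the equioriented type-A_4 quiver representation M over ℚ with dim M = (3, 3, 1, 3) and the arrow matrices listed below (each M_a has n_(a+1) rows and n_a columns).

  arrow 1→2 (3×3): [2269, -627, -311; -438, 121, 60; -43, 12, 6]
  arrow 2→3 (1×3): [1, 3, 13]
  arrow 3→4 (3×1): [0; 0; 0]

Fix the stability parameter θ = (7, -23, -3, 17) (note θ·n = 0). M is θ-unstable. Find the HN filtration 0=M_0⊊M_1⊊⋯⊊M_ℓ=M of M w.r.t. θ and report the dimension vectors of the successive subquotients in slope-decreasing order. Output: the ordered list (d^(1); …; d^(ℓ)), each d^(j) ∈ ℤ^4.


Barcode: M ≅ I[1,2]^2, I[1,3], I[4,4]^3. HN layers by μ_θ (3 steps, strictly decreasing):
  μ^(1)=17; μ^(2)=-3; μ^(3)=-8

((0, 0, 0, 3); (0, 0, 1, 0); (3, 3, 0, 0))


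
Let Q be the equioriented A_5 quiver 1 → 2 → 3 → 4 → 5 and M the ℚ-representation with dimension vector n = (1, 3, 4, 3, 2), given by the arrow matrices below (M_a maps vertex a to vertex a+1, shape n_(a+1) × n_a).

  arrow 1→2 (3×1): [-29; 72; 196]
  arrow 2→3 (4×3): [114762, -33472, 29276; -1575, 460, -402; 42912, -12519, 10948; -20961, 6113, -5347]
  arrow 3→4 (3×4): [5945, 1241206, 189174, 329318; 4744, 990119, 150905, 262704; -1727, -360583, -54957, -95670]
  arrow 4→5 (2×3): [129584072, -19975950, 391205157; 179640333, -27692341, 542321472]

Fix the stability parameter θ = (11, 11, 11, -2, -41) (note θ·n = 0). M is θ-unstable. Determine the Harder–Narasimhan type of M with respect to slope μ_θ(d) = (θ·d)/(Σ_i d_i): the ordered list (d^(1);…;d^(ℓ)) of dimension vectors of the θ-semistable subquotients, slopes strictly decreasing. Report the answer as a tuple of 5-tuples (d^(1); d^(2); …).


Barcode: M ≅ I[1,5], I[2,4], I[2,5], I[3,3]. HN layers by μ_θ (4 steps, strictly decreasing):
  μ^(1)=11; μ^(2)=20/3; μ^(3)=-2; μ^(4)=-21/4

((0, 0, 1, 0, 0); (0, 1, 1, 1, 0); (1, 1, 1, 1, 1); (0, 1, 1, 1, 1))


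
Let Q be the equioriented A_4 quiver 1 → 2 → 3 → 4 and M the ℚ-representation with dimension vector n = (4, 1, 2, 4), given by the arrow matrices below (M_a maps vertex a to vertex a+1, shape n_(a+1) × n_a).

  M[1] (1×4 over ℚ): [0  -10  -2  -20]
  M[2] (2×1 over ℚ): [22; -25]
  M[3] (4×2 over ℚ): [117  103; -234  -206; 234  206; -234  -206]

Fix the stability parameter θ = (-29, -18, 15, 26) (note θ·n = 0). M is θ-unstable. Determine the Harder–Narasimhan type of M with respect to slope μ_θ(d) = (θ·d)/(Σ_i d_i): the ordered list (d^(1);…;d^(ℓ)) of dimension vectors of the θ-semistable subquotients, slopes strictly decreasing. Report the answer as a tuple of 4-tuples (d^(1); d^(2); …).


Interval decomposition of M: I[1,1]^3, I[1,4], I[3,3], I[4,4]^3.
HN type (ℓ=4): μ^(1)=26; μ^(2)=15; μ^(3)=-18; μ^(4)=-29

((0, 0, 0, 4); (0, 0, 2, 0); (0, 1, 0, 0); (4, 0, 0, 0))


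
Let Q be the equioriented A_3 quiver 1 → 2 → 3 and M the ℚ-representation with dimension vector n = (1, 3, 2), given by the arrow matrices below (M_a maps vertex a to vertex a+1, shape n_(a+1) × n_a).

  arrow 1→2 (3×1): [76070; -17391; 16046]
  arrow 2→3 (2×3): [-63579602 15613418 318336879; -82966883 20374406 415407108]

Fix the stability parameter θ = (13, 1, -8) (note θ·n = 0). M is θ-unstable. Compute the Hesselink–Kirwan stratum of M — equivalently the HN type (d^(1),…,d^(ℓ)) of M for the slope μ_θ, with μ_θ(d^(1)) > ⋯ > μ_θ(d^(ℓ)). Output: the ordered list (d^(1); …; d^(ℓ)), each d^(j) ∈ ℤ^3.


Via rank(M_{q-1}∘⋯∘M_p): M ≅ I[1,3], I[2,2], I[2,3].
μ_θ-semistable layers: μ^(1)=2; μ^(2)=1; μ^(3)=-7/2

((1, 1, 1); (0, 1, 0); (0, 1, 1))


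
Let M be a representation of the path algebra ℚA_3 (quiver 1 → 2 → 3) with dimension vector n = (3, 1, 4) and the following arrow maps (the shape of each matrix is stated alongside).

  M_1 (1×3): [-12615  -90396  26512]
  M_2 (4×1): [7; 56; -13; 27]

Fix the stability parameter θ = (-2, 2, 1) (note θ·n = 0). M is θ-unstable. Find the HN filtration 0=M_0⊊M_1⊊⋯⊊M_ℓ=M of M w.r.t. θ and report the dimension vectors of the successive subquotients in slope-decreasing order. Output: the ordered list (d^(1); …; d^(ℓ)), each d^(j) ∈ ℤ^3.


Interval decomposition of M: I[1,1]^2, I[1,3], I[3,3]^3.
HN type (ℓ=3): μ^(1)=3/2; μ^(2)=1; μ^(3)=-2

((0, 1, 1); (0, 0, 3); (3, 0, 0))


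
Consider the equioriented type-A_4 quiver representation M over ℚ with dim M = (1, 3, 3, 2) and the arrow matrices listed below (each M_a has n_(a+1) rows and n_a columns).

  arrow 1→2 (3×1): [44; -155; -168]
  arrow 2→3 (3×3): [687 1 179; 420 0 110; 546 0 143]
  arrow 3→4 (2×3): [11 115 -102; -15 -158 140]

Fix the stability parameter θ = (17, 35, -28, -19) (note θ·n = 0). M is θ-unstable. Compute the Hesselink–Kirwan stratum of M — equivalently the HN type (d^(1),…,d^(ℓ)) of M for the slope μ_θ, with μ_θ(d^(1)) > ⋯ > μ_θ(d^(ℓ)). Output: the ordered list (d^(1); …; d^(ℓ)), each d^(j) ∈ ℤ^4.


Barcode: M ≅ I[1,4], I[2,2], I[2,3], I[3,4]. HN layers by μ_θ (5 steps, strictly decreasing):
  μ^(1)=35; μ^(2)=7/2; μ^(3)=5/4; μ^(4)=-19; μ^(5)=-28

((0, 1, 0, 0); (0, 1, 1, 0); (1, 1, 1, 1); (0, 0, 0, 1); (0, 0, 1, 0))


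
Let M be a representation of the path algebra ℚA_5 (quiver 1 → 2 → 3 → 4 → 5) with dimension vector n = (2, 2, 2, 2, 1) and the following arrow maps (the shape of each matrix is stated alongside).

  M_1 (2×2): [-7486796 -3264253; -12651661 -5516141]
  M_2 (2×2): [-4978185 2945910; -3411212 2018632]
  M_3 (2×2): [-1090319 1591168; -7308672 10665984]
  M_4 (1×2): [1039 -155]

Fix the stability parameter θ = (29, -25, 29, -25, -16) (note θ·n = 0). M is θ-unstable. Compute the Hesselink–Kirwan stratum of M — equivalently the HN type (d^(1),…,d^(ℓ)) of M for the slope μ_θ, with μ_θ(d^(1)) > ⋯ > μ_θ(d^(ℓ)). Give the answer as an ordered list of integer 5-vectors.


Interval decomposition of M: I[1,2], I[1,5], I[3,3], I[4,4].
HN type (ℓ=4): μ^(1)=29; μ^(2)=2; μ^(3)=-8/5; μ^(4)=-25

((0, 0, 1, 0, 0); (1, 1, 0, 0, 0); (1, 1, 1, 1, 1); (0, 0, 0, 1, 0))


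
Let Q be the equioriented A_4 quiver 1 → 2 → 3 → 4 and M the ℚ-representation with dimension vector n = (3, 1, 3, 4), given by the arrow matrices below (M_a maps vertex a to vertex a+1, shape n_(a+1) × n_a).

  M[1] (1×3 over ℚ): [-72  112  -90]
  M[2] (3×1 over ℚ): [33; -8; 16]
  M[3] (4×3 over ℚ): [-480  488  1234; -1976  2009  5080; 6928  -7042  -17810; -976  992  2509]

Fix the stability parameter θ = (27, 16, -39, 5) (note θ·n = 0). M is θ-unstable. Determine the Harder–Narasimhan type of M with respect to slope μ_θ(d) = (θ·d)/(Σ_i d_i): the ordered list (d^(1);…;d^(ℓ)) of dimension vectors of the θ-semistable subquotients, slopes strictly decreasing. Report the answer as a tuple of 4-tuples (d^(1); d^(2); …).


Interval decomposition of M: I[1,1]^2, I[1,3], I[3,4]^2, I[4,4]^2.
HN type (ℓ=4): μ^(1)=27; μ^(2)=5; μ^(3)=4/3; μ^(4)=-39

((2, 0, 0, 0); (0, 0, 0, 4); (1, 1, 1, 0); (0, 0, 2, 0))


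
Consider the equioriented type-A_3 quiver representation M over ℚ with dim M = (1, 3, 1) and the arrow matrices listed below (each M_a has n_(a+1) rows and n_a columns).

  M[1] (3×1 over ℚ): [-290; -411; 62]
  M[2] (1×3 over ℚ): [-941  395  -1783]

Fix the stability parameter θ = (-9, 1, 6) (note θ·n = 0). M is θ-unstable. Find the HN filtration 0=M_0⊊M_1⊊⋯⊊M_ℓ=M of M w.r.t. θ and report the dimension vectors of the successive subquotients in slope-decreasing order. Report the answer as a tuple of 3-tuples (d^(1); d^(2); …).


Barcode: M ≅ I[1,3], I[2,2]^2. HN layers by μ_θ (3 steps, strictly decreasing):
  μ^(1)=6; μ^(2)=1; μ^(3)=-9

((0, 0, 1); (0, 3, 0); (1, 0, 0))


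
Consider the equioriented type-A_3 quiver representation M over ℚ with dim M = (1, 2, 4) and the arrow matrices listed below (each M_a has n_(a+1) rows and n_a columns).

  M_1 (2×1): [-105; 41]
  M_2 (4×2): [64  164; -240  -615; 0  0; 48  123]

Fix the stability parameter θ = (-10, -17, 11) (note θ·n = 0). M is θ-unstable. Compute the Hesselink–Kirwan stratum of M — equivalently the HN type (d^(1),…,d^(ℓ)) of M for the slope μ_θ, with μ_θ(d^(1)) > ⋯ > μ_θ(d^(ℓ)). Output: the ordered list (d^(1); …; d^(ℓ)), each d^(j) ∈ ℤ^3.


Barcode: M ≅ I[1,3], I[2,2], I[3,3]^3. HN layers by μ_θ (3 steps, strictly decreasing):
  μ^(1)=11; μ^(2)=-27/2; μ^(3)=-17

((0, 0, 4); (1, 1, 0); (0, 1, 0))


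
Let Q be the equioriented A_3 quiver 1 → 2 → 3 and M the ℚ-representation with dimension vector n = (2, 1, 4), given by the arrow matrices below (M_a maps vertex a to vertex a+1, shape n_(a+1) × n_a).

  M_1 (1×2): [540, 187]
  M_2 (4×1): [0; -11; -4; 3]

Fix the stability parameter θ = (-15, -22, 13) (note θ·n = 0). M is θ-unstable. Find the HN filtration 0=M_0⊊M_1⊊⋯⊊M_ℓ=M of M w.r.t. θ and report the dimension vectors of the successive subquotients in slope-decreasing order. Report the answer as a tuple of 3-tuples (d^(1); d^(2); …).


Via rank(M_{q-1}∘⋯∘M_p): M ≅ I[1,1], I[1,3], I[3,3]^3.
μ_θ-semistable layers: μ^(1)=13; μ^(2)=-15; μ^(3)=-37/2

((0, 0, 4); (1, 0, 0); (1, 1, 0))


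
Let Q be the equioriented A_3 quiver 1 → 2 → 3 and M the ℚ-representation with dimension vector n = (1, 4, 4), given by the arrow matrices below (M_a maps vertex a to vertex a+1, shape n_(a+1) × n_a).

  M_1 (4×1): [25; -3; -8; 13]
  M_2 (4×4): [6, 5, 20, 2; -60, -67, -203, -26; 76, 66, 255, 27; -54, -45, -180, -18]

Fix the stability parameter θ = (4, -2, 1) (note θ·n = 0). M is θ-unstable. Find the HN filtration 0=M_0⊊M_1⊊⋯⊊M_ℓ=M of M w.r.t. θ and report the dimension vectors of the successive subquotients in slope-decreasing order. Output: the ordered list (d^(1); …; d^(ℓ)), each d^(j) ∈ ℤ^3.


Via rank(M_{q-1}∘⋯∘M_p): M ≅ I[1,3], I[2,2], I[2,3]^2, I[3,3].
μ_θ-semistable layers: μ^(1)=1; μ^(2)=-2

((1, 1, 4); (0, 3, 0))


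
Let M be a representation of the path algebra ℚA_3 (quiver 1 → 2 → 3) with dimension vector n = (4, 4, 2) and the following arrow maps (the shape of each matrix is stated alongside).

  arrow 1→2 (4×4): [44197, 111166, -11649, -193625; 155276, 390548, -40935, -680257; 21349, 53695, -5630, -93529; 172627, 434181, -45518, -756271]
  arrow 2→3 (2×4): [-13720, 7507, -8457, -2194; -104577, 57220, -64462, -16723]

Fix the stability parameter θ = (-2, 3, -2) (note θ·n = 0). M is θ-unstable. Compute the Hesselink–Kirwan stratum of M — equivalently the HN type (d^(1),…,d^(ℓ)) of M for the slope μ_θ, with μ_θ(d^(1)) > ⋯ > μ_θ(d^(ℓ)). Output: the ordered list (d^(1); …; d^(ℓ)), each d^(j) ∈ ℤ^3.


Interval decomposition of M: I[1,1], I[1,2], I[1,3]^2, I[2,2].
HN type (ℓ=3): μ^(1)=3; μ^(2)=1/2; μ^(3)=-2

((0, 2, 0); (0, 2, 2); (4, 0, 0))


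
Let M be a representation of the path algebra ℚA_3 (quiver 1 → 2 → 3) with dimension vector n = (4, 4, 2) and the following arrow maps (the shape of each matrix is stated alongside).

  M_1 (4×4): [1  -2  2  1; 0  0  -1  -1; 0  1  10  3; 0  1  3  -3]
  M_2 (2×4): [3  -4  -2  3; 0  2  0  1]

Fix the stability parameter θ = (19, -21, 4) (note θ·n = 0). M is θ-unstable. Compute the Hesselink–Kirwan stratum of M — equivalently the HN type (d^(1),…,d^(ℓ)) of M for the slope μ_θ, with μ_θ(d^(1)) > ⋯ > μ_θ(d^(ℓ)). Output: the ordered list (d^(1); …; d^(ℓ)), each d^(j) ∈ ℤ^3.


Via rank(M_{q-1}∘⋯∘M_p): M ≅ I[1,2]^2, I[1,3]^2.
μ_θ-semistable layers: μ^(1)=4; μ^(2)=-1

((0, 0, 2); (4, 4, 0))


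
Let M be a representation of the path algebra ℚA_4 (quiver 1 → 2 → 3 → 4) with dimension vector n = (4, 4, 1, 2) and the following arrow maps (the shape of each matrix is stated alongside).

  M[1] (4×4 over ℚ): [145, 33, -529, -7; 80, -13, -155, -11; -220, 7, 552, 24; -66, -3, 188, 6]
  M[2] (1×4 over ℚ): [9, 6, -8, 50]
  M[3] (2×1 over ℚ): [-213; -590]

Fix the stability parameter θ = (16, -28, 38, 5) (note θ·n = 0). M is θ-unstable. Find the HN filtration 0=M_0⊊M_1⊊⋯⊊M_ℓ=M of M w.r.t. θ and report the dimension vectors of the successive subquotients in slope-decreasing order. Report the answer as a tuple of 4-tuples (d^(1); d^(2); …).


Via rank(M_{q-1}∘⋯∘M_p): M ≅ I[1,2]^3, I[1,4], I[4,4].
μ_θ-semistable layers: μ^(1)=43/2; μ^(2)=5; μ^(3)=-6

((0, 0, 1, 1); (0, 0, 0, 1); (4, 4, 0, 0))
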